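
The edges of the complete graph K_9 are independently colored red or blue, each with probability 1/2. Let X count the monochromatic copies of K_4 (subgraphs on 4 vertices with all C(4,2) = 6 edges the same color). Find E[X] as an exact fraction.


Let X = Σ_S X_S over the C(9, 4) = 126 subsets S of size 4, where X_S = 1 if the K_4 on S is monochromatic.
For a fixed S, the K_4 on S has C(4, 2) = 6 edges. P[all 6 edges red] = (1/2)^6, and likewise for blue, so P[monochromatic] = 2·(1/2)^6 = 2^{1 − 6} = 1/32.
Summing: E[X] = C(9, 4) · 2^{1 − 6} = 126 · 1/32 = 63/16.
Numerically: E[X] ≈ 3.937500.

E[X] = C(9,4)·2^(1−C(4,2)) = 63/16 ≈ 3.937500.


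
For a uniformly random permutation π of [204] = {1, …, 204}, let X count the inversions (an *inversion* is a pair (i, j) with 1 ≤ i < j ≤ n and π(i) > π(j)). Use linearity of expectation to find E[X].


Write X = Σ X_I over the C(204, 2) = 20706 pairs i < j, with X_I the indicator of one inversion.
There are 20706 indicators.
For each fixed pair i < j, the values π(i) and π(j) are two distinct elements of {1, …, 204} in uniformly random order; by symmetry P[π(i) > π(j)] = 1/2.
By linearity: E[X] = 20706 · (1/2) = C(204, 2) · (1/2) = 20706/2 = 10353 ≈ 10353.000000.

E[X] = 10353 = 10353.000000.


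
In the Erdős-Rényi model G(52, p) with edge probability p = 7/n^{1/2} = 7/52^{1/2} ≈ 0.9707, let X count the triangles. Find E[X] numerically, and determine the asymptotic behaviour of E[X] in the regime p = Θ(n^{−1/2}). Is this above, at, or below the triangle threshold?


Number of potential triangles: C(52, 3) = 22100.
Each occurs with probability p³ ≈ (0.9707)³ ≈ 9.147220e-01.
By linearity: E[X] = C(52, 3)·p³ ≈ 22100 · 9.147220e-01 ≈ 20215.3553.
Since α = 1/2 < 1, p = c/n^{1/2} ≫ 1/n is above the triangle threshold p ~ 1/n. Asymptotically E[X] ~ (c³/6)·n^{3(1−α)} = (7³/6)·n^{1.5} → ∞; triangles are abundant w.h.p.

E[X] ≈ 20215.3553; in regime p = Θ(1/n^{1/2}) E[X] diverges (above the triangle threshold p ~ 1/n).


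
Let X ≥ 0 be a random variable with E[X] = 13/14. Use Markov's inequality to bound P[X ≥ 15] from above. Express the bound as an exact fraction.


μ = E[X] = 13/14, a = 15.
Markov: P[X ≥ 15] ≤ μ/a = (13/14)/15 = 13/210.
Numerically: ≈ 0.061905.
(Since a = 15 > μ = 0.928571, the bound 13/210 is < 1 and informative.)

P[X ≥ 15] ≤ 13/210 ≈ 0.061905.


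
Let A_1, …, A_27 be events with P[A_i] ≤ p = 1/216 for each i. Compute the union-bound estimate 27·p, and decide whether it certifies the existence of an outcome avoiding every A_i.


Union bound: P[∪_{i=1}^{27} A_i] ≤ Σ_i P[A_i] ≤ 27·p = 27·(1/216) = 1/8.
Numerically: 1/8 ≈ 0.125.
Is 1/8 < 1? YES.
Since P[∪ A_i] ≤ 1/8 < 1, the complement has P[∩ A_i^c] ≥ 1 − 1/8 = 7/8 > 0, so some outcome avoids every A_i.

27·p = 1/8 ≈ 0.125; existence CERTIFIED by the union bound.


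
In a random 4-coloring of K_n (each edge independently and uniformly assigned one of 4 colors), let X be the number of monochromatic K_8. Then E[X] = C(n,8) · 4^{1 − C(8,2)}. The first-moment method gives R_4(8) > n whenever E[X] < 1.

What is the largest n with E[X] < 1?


We need C(n, 8) · 4^{1 − 28} < 1, i.e. C(n, 8) < 4^{28 − 1} = 18014398509481984.
Check values of n near the boundary:
  n = 403: C(403, 8) = 16090020602228430; 16090020602228430 < 18014398509481984? YES
  n = 404: C(404, 8) = 16415071523485570; 16415071523485570 < 18014398509481984? YES
  n = 405: C(405, 8) = 16745853821188050; 16745853821188050 < 18014398509481984? YES
  n = 406: C(406, 8) = 17082453897995850; 17082453897995850 < 18014398509481984? YES
  n = 407: C(407, 8) = 17424959239309050; 17424959239309050 < 18014398509481984? YES
  n = 408: C(408, 8) = 17773458424095231; 17773458424095231 < 18014398509481984? YES
  n = 409: C(409, 8) = 18128041135797879; 18128041135797879 < 18014398509481984? NO
  n = 410: C(410, 8) = 18488798173326195; 18488798173326195 < 18014398509481984? NO
The largest n with C(n, 8) < 18014398509481984 is n = 408 (where E[X] = 17773458424095231/18014398509481984 ≈ 0.9866251). Hence R_4(8) > 408, i.e. R_4(8) ≥ 409.

Largest n = 408; hence R_4(8) > 408.


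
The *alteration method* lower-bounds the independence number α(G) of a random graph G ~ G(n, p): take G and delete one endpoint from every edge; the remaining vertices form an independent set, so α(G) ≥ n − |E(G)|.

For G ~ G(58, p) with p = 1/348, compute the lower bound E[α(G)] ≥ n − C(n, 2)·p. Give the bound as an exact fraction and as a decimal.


E[|E(G)|] = C(58, 2)·p = 1653 · (1/348) = 19/4.
E[α(G)] ≥ n − E[|E(G)|] = 58 − 19/4 = 213/4.
Numerically: ≈ 53.250000.
(This is only a lower bound; the true E[α(G)] may be larger.)

E[α(G)] ≥ 213/4 ≈ 53.250000.


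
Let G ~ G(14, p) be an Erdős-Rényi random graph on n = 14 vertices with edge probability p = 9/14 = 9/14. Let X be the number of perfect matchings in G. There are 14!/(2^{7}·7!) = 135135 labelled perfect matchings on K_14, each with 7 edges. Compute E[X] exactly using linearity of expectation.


K_14 has 14!/(2^{7}·7!) = 135135 labelled perfect matchings.
For each such perfect matching H, let X_H = 1 if all 7 edges of H are present in G. Then P[X_H = 1] = p^{7} = (9/14)^{7} = 4782969/105413504.
Summing the indicators: E[X] = Σ_H E[X_H] = 135135 · p^{7} = 135135 · 4782969/105413504 = 92335216545/15059072.
Numerically: E[X] ≈ 6131.5.

E[X] = 135135 · (9/14)^{7} = 92335216545/15059072 ≈ 6131.5.


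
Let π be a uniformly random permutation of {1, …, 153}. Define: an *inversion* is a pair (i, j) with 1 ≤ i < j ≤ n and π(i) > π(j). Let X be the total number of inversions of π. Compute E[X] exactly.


Write X = Σ X_I over the C(153, 2) = 11628 pairs i < j, with X_I the indicator of one inversion.
There are 11628 indicators.
For each fixed pair i < j, the values π(i) and π(j) are two distinct elements of {1, …, 153} in uniformly random order; by symmetry P[π(i) > π(j)] = 1/2.
By linearity: E[X] = 11628 · (1/2) = C(153, 2) · (1/2) = 11628/2 = 5814 ≈ 5814.00000.

E[X] = 5814 = 5814.00000.


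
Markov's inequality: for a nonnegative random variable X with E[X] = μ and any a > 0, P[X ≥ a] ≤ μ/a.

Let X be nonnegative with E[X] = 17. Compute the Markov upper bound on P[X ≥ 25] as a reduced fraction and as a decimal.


μ = E[X] = 17, a = 25.
Markov: P[X ≥ 25] ≤ μ/a = (17)/25 = 17/25.
Numerically: ≈ 0.680.
(Since a = 25 > μ = 17.000, the bound 17/25 is < 1 and informative.)

P[X ≥ 25] ≤ 17/25 ≈ 0.680.


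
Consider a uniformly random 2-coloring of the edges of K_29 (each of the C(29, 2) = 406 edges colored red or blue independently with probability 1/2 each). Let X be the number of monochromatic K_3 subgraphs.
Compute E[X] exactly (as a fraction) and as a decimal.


Let X = Σ_S X_S over the C(29, 3) = 3654 subsets S of size 3, where X_S = 1 if the K_3 on S is monochromatic.
For a fixed S, the K_3 on S has C(3, 2) = 3 edges. P[all 3 edges red] = (1/2)^3, and likewise for blue, so P[monochromatic] = 2·(1/2)^3 = 2^{1 − 3} = 1/4.
Summing: E[X] = C(29, 3) · 2^{1 − 3} = 3654 · 1/4 = 1827/2.
Numerically: E[X] ≈ 913.50000.

E[X] = C(29,3)·2^(1−C(3,2)) = 1827/2 ≈ 913.50000.


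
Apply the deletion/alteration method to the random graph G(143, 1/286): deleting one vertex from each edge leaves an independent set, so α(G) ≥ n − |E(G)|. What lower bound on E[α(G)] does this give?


E[|E(G)|] = C(143, 2)·p = 10153 · (1/286) = 71/2.
E[α(G)] ≥ n − E[|E(G)|] = 143 − 71/2 = 215/2.
Numerically: ≈ 107.500000.
(This is only a lower bound; the true E[α(G)] may be larger.)

E[α(G)] ≥ 215/2 ≈ 107.500000.


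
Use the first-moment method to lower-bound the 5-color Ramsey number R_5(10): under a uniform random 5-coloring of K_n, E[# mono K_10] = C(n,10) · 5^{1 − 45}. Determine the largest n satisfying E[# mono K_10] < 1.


We need C(n, 10) · 5^{1 − 45} < 1, i.e. C(n, 10) < 5^{45 − 1} = 5684341886080801486968994140625.
Check values of n near the boundary:
  n = 5387: C(5387, 10) = 5624406917627224603154306376491; 5624406917627224603154306376491 < 5684341886080801486968994140625? YES
  n = 5388: C(5388, 10) = 5634865093375880654852250419586; 5634865093375880654852250419586 < 5684341886080801486968994140625? YES
  n = 5389: C(5389, 10) = 5645340767466558997768874792926; 5645340767466558997768874792926 < 5684341886080801486968994140625? YES
  n = 5390: C(5390, 10) = 5655833965919099070255434039753; 5655833965919099070255434039753 < 5684341886080801486968994140625? YES
  n = 5391: C(5391, 10) = 5666344714787188828795213697883; 5666344714787188828795213697883 < 5684341886080801486968994140625? YES
  n = 5392: C(5392, 10) = 5676873040158402483252283957448; 5676873040158402483252283957448 < 5684341886080801486968994140625? YES
  n = 5393: C(5393, 10) = 5687418968154238267170642278008; 5687418968154238267170642278008 < 5684341886080801486968994140625? NO
The largest n with C(n, 10) < 5684341886080801486968994140625 is n = 5392 (where E[X] = 5676873040158402483252283957448/5684341886080801486968994140625 ≈ 0.9986861). Hence R_5(10) > 5392, i.e. R_5(10) ≥ 5393.

Largest n = 5392; hence R_5(10) > 5392.


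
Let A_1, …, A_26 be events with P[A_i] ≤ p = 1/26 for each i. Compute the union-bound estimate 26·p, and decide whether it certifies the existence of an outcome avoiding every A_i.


Union bound: P[∪_{i=1}^{26} A_i] ≤ Σ_i P[A_i] ≤ 26·p = 26·(1/26) = 1.
Numerically: 1 ≈ 1.00000.
Is 1 < 1? NO.
Since the bound 1 is ≥ 1, the union bound is uninformative here; it does NOT by itself certify existence.

26·p = 1 ≈ 1.00000; existence NOT certified by the union bound.


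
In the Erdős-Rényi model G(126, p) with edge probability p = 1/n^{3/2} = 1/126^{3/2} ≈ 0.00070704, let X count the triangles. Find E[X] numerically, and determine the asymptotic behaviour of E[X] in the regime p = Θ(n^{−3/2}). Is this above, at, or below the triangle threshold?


Number of potential triangles: C(126, 3) = 325500.
Each occurs with probability p³ ≈ (0.00070704)³ ≈ 3.5345371e-10.
By linearity: E[X] = C(126, 3)·p³ ≈ 325500 · 3.5345371e-10 ≈ 0.00012.
Since α = 3/2 > 1, p = c/n^{3/2} = o(1/n) is below the triangle threshold p ~ 1/n. Asymptotically E[X] ~ (c³/6)·n^{3(1−α)} = (1³/6)·n^{-1.5} → 0, so by Markov's inequality G has no triangles w.h.p.

E[X] ≈ 0.00012; in regime p = Θ(1/n^{3/2}) E[X] tends to 0 (below the triangle threshold p ~ 1/n).


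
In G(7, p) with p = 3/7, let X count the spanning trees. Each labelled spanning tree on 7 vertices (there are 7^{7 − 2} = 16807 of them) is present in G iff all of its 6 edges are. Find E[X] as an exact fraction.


K_7 has 7^{7 − 2} = 16807 labelled spanning trees.
For each such spanning tree H, let X_H = 1 if all 6 edges of H are present in G. Then P[X_H = 1] = p^{6} = (3/7)^{6} = 729/117649.
By linearity: E[X] = Σ_H E[X_H] = 16807 · p^{6} = 16807 · 729/117649 = 729/7.
Numerically: E[X] ≈ 104.143.

E[X] = 16807 · (3/7)^{6} = 729/7 ≈ 104.143.


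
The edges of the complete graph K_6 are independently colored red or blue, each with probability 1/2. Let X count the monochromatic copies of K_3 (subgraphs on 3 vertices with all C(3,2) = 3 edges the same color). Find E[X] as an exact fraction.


Let X = Σ_S X_S over the C(6, 3) = 20 subsets S of size 3, where X_S = 1 if the K_3 on S is monochromatic.
For a fixed S, the K_3 on S has C(3, 2) = 3 edges. P[all 3 edges red] = (1/2)^3, and likewise for blue, so P[monochromatic] = 2·(1/2)^3 = 2^{1 − 3} = 1/4.
Summing: E[X] = C(6, 3) · 2^{1 − 3} = 20 · 1/4 = 5.
Numerically: E[X] ≈ 5.00000.

E[X] = C(6,3)·2^(1−C(3,2)) = 5 ≈ 5.00000.


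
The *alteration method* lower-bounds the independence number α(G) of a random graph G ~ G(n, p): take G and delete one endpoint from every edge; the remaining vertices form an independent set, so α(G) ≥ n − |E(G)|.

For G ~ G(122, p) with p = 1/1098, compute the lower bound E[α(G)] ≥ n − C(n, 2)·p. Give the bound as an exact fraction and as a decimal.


E[|E(G)|] = C(122, 2)·p = 7381 · (1/1098) = 121/18.
E[α(G)] ≥ n − E[|E(G)|] = 122 − 121/18 = 2075/18.
Numerically: ≈ 115.277778.
(This is only a lower bound; the true E[α(G)] may be larger.)

E[α(G)] ≥ 2075/18 ≈ 115.277778.


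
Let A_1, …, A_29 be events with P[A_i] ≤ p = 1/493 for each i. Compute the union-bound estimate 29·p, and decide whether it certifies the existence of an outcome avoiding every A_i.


Union bound: P[∪_{i=1}^{29} A_i] ≤ Σ_i P[A_i] ≤ 29·p = 29·(1/493) = 1/17.
Numerically: 1/17 ≈ 0.058824.
Is 1/17 < 1? YES.
Since P[∪ A_i] ≤ 1/17 < 1, the complement has P[∩ A_i^c] ≥ 1 − 1/17 = 16/17 > 0, so some outcome avoids every A_i.

29·p = 1/17 ≈ 0.058824; existence CERTIFIED by the union bound.


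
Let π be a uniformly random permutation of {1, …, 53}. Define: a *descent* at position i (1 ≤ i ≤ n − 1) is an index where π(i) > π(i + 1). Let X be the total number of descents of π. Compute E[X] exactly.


Write X = Σ X_I over i = 1, …, 52, with X_I the indicator of one descent.
There are 52 indicators.
For each fixed i, the pair (π(i), π(i+1)) is a uniformly random ordered pair of distinct values from {1, …, 53}; by symmetry P[π(i) > π(i+1)] = 1/2.
By linearity: E[X] = 52 · (1/2) = (53 − 1) · (1/2) = 26 ≈ 26.000000.

E[X] = 26 = 26.000000.


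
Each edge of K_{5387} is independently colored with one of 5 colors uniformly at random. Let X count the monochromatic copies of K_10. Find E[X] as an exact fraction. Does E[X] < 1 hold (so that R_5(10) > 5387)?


E[X] = C(5387, 10) · 5^{1 − 45} = 5624406917627224603154306376491 · 5^{−44} = 5624406917627224603154306376491/5684341886080801486968994140625.
As a reduced fraction: E[X] = 5624406917627224603154306376491/5684341886080801486968994140625 ≈ 0.9894561.
Is E[X] < 1? YES.
Since E[X] < 1, there exists a 5-coloring of K_{5387} with no monochromatic K_10; hence R_5(10) > 5387.

E[X] = 5624406917627224603154306376491/5684341886080801486968994140625 ≈ 0.9894561; E[X] < 1, so R_5(10) > 5387.


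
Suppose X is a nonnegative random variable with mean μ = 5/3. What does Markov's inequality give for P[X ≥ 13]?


μ = E[X] = 5/3, a = 13.
Markov: P[X ≥ 13] ≤ μ/a = (5/3)/13 = 5/39.
Numerically: ≈ 0.12821.
(Since a = 13 > μ = 1.66667, the bound 5/39 is < 1 and informative.)

P[X ≥ 13] ≤ 5/39 ≈ 0.12821.


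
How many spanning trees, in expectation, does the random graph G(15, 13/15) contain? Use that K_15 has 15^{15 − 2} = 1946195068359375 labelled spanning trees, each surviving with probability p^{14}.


K_15 has 15^{15 − 2} = 1946195068359375 labelled spanning trees.
For each such spanning tree H, let X_H = 1 if all 14 edges of H are present in G. Then P[X_H = 1] = p^{14} = (13/15)^{14} = 3937376385699289/29192926025390625.
By linearity: E[X] = Σ_H E[X_H] = 1946195068359375 · p^{14} = 1946195068359375 · 3937376385699289/29192926025390625 = 3937376385699289/15.
Numerically: E[X] ≈ 2.62e+14.

E[X] = 1946195068359375 · (13/15)^{14} = 3937376385699289/15 ≈ 2.62e+14.


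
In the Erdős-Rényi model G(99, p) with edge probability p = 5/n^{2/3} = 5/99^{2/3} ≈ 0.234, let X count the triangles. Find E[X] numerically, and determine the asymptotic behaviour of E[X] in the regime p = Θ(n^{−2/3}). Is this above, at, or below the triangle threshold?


Number of potential triangles: C(99, 3) = 156849.
Each occurs with probability p³ ≈ (0.234)³ ≈ 1.27538e-02.
By linearity: E[X] = C(99, 3)·p³ ≈ 156849 · 1.27538e-02 ≈ 2000.421.
Since α = 2/3 < 1, p = c/n^{2/3} ≫ 1/n is above the triangle threshold p ~ 1/n. Asymptotically E[X] ~ (c³/6)·n^{3(1−α)} = (5³/6)·n^{1} → ∞; triangles are abundant w.h.p.

E[X] ≈ 2000.421; in regime p = Θ(1/n^{2/3}) E[X] diverges (above the triangle threshold p ~ 1/n).


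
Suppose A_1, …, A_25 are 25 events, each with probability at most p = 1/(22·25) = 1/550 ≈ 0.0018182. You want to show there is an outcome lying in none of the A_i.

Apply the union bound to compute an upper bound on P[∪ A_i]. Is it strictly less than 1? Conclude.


Union bound: P[∪_{i=1}^{25} A_i] ≤ Σ_i P[A_i] ≤ 25·p = 25·(1/550) = 1/22.
Numerically: 1/22 ≈ 0.0454545.
Is 1/22 < 1? YES.
Since P[∪ A_i] ≤ 1/22 < 1, the complement has P[∩ A_i^c] ≥ 1 − 1/22 = 21/22 > 0, so some outcome avoids every A_i.

25·p = 1/22 ≈ 0.0454545; existence CERTIFIED by the union bound.


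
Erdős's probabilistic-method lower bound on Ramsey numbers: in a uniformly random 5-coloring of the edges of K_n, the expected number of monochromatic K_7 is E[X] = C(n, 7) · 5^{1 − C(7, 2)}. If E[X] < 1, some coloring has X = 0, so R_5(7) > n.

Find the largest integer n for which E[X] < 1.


We need C(n, 7) · 5^{1 − 21} < 1, i.e. C(n, 7) < 5^{21 − 1} = 95367431640625.
Check values of n near the boundary:
  n = 336: C(336, 7) = 90079147136880; 90079147136880 < 95367431640625? YES
  n = 337: C(337, 7) = 91989916924632; 91989916924632 < 95367431640625? YES
  n = 338: C(338, 7) = 93935323022736; 93935323022736 < 95367431640625? YES
  n = 339: C(339, 7) = 95915887062372; 95915887062372 < 95367431640625? NO
  n = 340: C(340, 7) = 97932136940560; 97932136940560 < 95367431640625? NO
  n = 341: C(341, 7) = 99984606876440; 99984606876440 < 95367431640625? NO
The largest n with C(n, 7) < 95367431640625 is n = 338 (where E[X] = 93935323022736/95367431640625 ≈ 0.98498). Hence R_5(7) > 338, i.e. R_5(7) ≥ 339.

Largest n = 338; hence R_5(7) > 338.


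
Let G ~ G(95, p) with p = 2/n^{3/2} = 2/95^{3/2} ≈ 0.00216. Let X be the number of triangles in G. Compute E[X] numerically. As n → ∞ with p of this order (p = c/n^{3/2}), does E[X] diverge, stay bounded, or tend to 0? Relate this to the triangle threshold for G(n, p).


Number of potential triangles: C(95, 3) = 138415.
Each occurs with probability p³ ≈ (0.00216)³ ≈ 1.00771e-08.
By linearity: E[X] = C(95, 3)·p³ ≈ 138415 · 1.00771e-08 ≈ 0.001.
Since α = 3/2 > 1, p = c/n^{3/2} = o(1/n) is below the triangle threshold p ~ 1/n. Asymptotically E[X] ~ (c³/6)·n^{3(1−α)} = (2³/6)·n^{-1.5} → 0, so by Markov's inequality G has no triangles w.h.p.

E[X] ≈ 0.001; in regime p = Θ(1/n^{3/2}) E[X] tends to 0 (below the triangle threshold p ~ 1/n).


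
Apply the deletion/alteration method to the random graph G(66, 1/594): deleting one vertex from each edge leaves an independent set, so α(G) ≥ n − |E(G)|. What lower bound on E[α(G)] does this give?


E[|E(G)|] = C(66, 2)·p = 2145 · (1/594) = 65/18.
E[α(G)] ≥ n − E[|E(G)|] = 66 − 65/18 = 1123/18.
Numerically: ≈ 62.389.
(This is only a lower bound; the true E[α(G)] may be larger.)

E[α(G)] ≥ 1123/18 ≈ 62.389.


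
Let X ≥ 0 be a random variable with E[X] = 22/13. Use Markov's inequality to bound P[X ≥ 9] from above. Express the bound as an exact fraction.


μ = E[X] = 22/13, a = 9.
Markov: P[X ≥ 9] ≤ μ/a = (22/13)/9 = 22/117.
Numerically: ≈ 0.18803.
(Since a = 9 > μ = 1.69231, the bound 22/117 is < 1 and informative.)

P[X ≥ 9] ≤ 22/117 ≈ 0.18803.


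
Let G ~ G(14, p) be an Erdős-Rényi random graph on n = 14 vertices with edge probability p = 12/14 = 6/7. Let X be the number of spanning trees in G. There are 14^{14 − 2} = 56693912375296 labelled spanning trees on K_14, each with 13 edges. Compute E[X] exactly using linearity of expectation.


K_14 has 14^{14 − 2} = 56693912375296 labelled spanning trees.
For each such spanning tree H, let X_H = 1 if all 13 edges of H are present in G. Then P[X_H = 1] = p^{13} = (6/7)^{13} = 13060694016/96889010407.
Summing the indicators: E[X] = Σ_H E[X_H] = 56693912375296 · p^{13} = 56693912375296 · 13060694016/96889010407 = 53496602689536/7.
Numerically: E[X] ≈ 7.642e+12.

E[X] = 56693912375296 · (6/7)^{13} = 53496602689536/7 ≈ 7.642e+12.


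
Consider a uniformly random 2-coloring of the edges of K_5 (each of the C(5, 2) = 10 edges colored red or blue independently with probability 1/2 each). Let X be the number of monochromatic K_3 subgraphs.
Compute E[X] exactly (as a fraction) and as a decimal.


Let X = Σ_S X_S over the C(5, 3) = 10 subsets S of size 3, where X_S = 1 if the K_3 on S is monochromatic.
For a fixed S, the K_3 on S has C(3, 2) = 3 edges. P[all 3 edges red] = (1/2)^3, and likewise for blue, so P[monochromatic] = 2·(1/2)^3 = 2^{1 − 3} = 1/4.
Summing: E[X] = C(5, 3) · 2^{1 − 3} = 10 · 1/4 = 5/2.
Numerically: E[X] ≈ 2.500.

E[X] = C(5,3)·2^(1−C(3,2)) = 5/2 ≈ 2.500.


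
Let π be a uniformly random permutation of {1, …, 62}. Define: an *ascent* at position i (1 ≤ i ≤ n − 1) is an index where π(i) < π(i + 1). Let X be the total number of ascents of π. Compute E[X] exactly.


Write X = Σ X_I over i = 1, …, 61, with X_I the indicator of one ascent.
There are 61 indicators.
For each fixed i, the pair (π(i), π(i+1)) is a uniformly random ordered pair of distinct values from {1, …, 62}; by symmetry P[π(i) < π(i+1)] = 1/2.
By linearity: E[X] = 61 · (1/2) = (62 − 1) · (1/2) = 61/2 ≈ 30.50000.

E[X] = 61/2 = 30.50000.


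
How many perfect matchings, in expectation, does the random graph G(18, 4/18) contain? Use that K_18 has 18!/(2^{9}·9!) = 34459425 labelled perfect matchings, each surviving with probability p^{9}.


K_18 has 18!/(2^{9}·9!) = 34459425 labelled perfect matchings.
For each such perfect matching H, let X_H = 1 if all 9 edges of H are present in G. Then P[X_H = 1] = p^{9} = (2/9)^{9} = 512/387420489.
By linearity: E[X] = Σ_H E[X_H] = 34459425 · p^{9} = 34459425 · 512/387420489 = 217817600/4782969.
Numerically: E[X] ≈ 45.5.

E[X] = 34459425 · (2/9)^{9} = 217817600/4782969 ≈ 45.5.


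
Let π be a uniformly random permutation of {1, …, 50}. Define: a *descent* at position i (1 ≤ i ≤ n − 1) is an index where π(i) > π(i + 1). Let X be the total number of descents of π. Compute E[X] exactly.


Write X = Σ X_I over i = 1, …, 49, with X_I the indicator of one descent.
There are 49 indicators.
For each fixed i, the pair (π(i), π(i+1)) is a uniformly random ordered pair of distinct values from {1, …, 50}; by symmetry P[π(i) > π(i+1)] = 1/2.
By linearity: E[X] = 49 · (1/2) = (50 − 1) · (1/2) = 49/2 ≈ 24.5000.

E[X] = 49/2 = 24.5000.


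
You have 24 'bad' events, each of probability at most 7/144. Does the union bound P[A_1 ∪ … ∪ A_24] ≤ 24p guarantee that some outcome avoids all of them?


Union bound: P[∪_{i=1}^{24} A_i] ≤ Σ_i P[A_i] ≤ 24·p = 24·(7/144) = 7/6.
Numerically: 7/6 ≈ 1.1667.
Is 7/6 < 1? NO.
Since the bound 7/6 is ≥ 1, the union bound is uninformative here; it does NOT by itself certify existence.

24·p = 7/6 ≈ 1.1667; existence NOT certified by the union bound.


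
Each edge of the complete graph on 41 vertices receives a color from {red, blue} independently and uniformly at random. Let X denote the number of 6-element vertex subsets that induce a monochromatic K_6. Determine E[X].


Let X = Σ_S X_S over the C(41, 6) = 4496388 subsets S of size 6, where X_S = 1 if the K_6 on S is monochromatic.
For a fixed S, the K_6 on S has C(6, 2) = 15 edges. P[all 15 edges red] = (1/2)^15, and likewise for blue, so P[monochromatic] = 2·(1/2)^15 = 2^{1 − 15} = 1/16384.
Summing: E[X] = C(41, 6) · 2^{1 − 15} = 4496388 · 1/16384 = 1124097/4096.
Numerically: E[X] ≈ 274.438.

E[X] = C(41,6)·2^(1−C(6,2)) = 1124097/4096 ≈ 274.438.


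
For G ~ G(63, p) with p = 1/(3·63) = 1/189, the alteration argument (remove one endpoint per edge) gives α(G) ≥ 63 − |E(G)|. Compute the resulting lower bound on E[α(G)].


E[|E(G)|] = C(63, 2)·p = 1953 · (1/189) = 31/3.
E[α(G)] ≥ n − E[|E(G)|] = 63 − 31/3 = 158/3.
Numerically: ≈ 52.6667.
(This is only a lower bound; the true E[α(G)] may be larger.)

E[α(G)] ≥ 158/3 ≈ 52.6667.


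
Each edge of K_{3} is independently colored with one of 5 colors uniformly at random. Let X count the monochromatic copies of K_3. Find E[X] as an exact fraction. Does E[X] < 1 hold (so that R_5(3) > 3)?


E[X] = C(3, 3) · 5^{1 − 3} = 1 · 5^{−2} = 1/25.
As a reduced fraction: E[X] = 1/25 ≈ 0.0400000.
Is E[X] < 1? YES.
Since E[X] < 1, there exists a 5-coloring of K_{3} with no monochromatic K_3; hence R_5(3) > 3.

E[X] = 1/25 ≈ 0.0400000; E[X] < 1, so R_5(3) > 3.


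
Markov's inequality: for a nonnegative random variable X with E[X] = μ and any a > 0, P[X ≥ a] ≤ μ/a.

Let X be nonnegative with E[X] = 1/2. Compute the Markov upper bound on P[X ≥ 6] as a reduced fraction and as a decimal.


μ = E[X] = 1/2, a = 6.
Markov: P[X ≥ 6] ≤ μ/a = (1/2)/6 = 1/12.
Numerically: ≈ 0.08333.
(Since a = 6 > μ = 0.50000, the bound 1/12 is < 1 and informative.)

P[X ≥ 6] ≤ 1/12 ≈ 0.08333.


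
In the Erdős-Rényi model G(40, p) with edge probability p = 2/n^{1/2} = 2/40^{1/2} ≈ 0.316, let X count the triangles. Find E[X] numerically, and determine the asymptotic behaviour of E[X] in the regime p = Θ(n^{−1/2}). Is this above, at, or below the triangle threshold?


Number of potential triangles: C(40, 3) = 9880.
Each occurs with probability p³ ≈ (0.316)³ ≈ 3.16228e-02.
By linearity: E[X] = C(40, 3)·p³ ≈ 9880 · 3.16228e-02 ≈ 312.433.
Since α = 1/2 < 1, p = c/n^{1/2} ≫ 1/n is above the triangle threshold p ~ 1/n. Asymptotically E[X] ~ (c³/6)·n^{3(1−α)} = (2³/6)·n^{1.5} → ∞; triangles are abundant w.h.p.

E[X] ≈ 312.433; in regime p = Θ(1/n^{1/2}) E[X] diverges (above the triangle threshold p ~ 1/n).


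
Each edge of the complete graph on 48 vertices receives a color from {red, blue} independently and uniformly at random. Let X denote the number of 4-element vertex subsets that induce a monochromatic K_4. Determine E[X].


Let X = Σ_S X_S over the C(48, 4) = 194580 subsets S of size 4, where X_S = 1 if the K_4 on S is monochromatic.
For a fixed S, the K_4 on S has C(4, 2) = 6 edges. P[all 6 edges red] = (1/2)^6, and likewise for blue, so P[monochromatic] = 2·(1/2)^6 = 2^{1 − 6} = 1/32.
By linearity of expectation: E[X] = C(48, 4) · 2^{1 − 6} = 194580 · 1/32 = 48645/8.
Numerically: E[X] ≈ 6080.62500.

E[X] = C(48,4)·2^(1−C(4,2)) = 48645/8 ≈ 6080.62500.


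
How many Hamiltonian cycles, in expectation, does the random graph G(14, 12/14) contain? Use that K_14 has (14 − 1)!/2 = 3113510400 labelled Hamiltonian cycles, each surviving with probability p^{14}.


K_14 has (14 − 1)!/2 = 3113510400 labelled Hamiltonian cycles.
For each such Hamiltonian cycle H, let X_H = 1 if all 14 edges of H are present in G. Then P[X_H = 1] = p^{14} = (6/7)^{14} = 78364164096/678223072849.
By linearity of expectation: E[X] = Σ_H E[X_H] = 3113510400 · p^{14} = 3113510400 · 78364164096/678223072849 = 34855377128600371200/96889010407.
Numerically: E[X] ≈ 3.59745e+08.

E[X] = 3113510400 · (6/7)^{14} = 34855377128600371200/96889010407 ≈ 3.59745e+08.


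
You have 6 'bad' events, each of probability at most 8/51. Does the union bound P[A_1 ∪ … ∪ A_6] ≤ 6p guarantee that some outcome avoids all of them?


Union bound: P[∪_{i=1}^{6} A_i] ≤ Σ_i P[A_i] ≤ 6·p = 6·(8/51) = 16/17.
Numerically: 16/17 ≈ 0.941176.
Is 16/17 < 1? YES.
Since P[∪ A_i] ≤ 16/17 < 1, the complement has P[∩ A_i^c] ≥ 1 − 16/17 = 1/17 > 0, so some outcome avoids every A_i.

6·p = 16/17 ≈ 0.941176; existence CERTIFIED by the union bound.


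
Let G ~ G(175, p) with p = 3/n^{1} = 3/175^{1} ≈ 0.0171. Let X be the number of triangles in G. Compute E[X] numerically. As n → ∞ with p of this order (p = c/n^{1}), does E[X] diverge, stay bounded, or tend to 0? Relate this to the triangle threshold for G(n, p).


Number of potential triangles: C(175, 3) = 877975.
Each occurs with probability p³ ≈ (0.0171)³ ≈ 5.03790e-06.
By linearity: E[X] = C(175, 3)·p³ ≈ 877975 · 5.03790e-06 ≈ 4.423.
Here α = 1, so p = 3/n is exactly at the triangle threshold p ~ 1/n. Asymptotically E[X] → c³/6 = 3³/6 = 9/2 ≈ 4.500, a bounded constant. In this regime the triangle count is asymptotically Poisson(c³/6).

E[X] ≈ 4.423; in regime p = Θ(1/n^{1}) E[X] stays bounded (at the triangle threshold p ~ 1/n).


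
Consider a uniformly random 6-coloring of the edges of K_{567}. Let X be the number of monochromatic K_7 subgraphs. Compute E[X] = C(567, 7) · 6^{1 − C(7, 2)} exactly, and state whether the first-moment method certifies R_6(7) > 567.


E[X] = C(567, 7) · 6^{1 − 21} = 3601671315933933 · 6^{−20} = 3601671315933933/3656158440062976.
As a reduced fraction: E[X] = 44465077974493/45137758519296 ≈ 0.98510.
Is E[X] < 1? YES.
Since E[X] < 1, there exists a 6-coloring of K_{567} with no monochromatic K_7; hence R_6(7) > 567.

E[X] = 44465077974493/45137758519296 ≈ 0.98510; E[X] < 1, so R_6(7) > 567.


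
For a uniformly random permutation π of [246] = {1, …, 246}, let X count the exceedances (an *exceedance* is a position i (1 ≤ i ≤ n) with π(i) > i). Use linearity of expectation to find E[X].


Write X = Σ_{i=1}^{246} X_i, where X_i = 1_{π(i) > i}.
For each fixed i, π(i) is uniform over {1, …, 246} (marginal of a uniform permutation), so P[π(i) > i] = (n − i)/n. Summing: Σ_{i=1}^{246} (n − i)/n = (0 + 1 + … + 245)/246 = 246(246 − 1)/(2·246) = (246 − 1)/2.
Hence E[X] = Σ_{i=1}^{246} (246 − i)/246 = 245/2 ≈ 122.50000.

E[X] = 245/2 = 122.50000.


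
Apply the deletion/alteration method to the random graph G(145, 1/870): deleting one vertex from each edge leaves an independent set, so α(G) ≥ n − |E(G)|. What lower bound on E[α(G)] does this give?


E[|E(G)|] = C(145, 2)·p = 10440 · (1/870) = 12.
E[α(G)] ≥ n − E[|E(G)|] = 145 − 12 = 133.
Numerically: ≈ 133.00000.
(This is only a lower bound; the true E[α(G)] may be larger.)

E[α(G)] ≥ 133 ≈ 133.00000.


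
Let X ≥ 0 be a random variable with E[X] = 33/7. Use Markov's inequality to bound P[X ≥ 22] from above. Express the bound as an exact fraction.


μ = E[X] = 33/7, a = 22.
Markov: P[X ≥ 22] ≤ μ/a = (33/7)/22 = 3/14.
Numerically: ≈ 0.21429.
(Since a = 22 > μ = 4.71429, the bound 3/14 is < 1 and informative.)

P[X ≥ 22] ≤ 3/14 ≈ 0.21429.


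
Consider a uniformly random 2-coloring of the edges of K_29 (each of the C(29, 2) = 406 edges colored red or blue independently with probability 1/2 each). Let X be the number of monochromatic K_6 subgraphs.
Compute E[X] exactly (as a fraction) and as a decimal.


Let X = Σ_S X_S over the C(29, 6) = 475020 subsets S of size 6, where X_S = 1 if the K_6 on S is monochromatic.
For a fixed S, the K_6 on S has C(6, 2) = 15 edges. P[all 15 edges red] = (1/2)^15, and likewise for blue, so P[monochromatic] = 2·(1/2)^15 = 2^{1 − 15} = 1/16384.
Summing: E[X] = C(29, 6) · 2^{1 − 15} = 475020 · 1/16384 = 118755/4096.
Numerically: E[X] ≈ 28.9929.

E[X] = C(29,6)·2^(1−C(6,2)) = 118755/4096 ≈ 28.9929.


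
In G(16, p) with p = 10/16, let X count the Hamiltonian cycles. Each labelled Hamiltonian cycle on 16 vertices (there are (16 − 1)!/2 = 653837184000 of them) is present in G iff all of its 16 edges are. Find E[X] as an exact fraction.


K_16 has (16 − 1)!/2 = 653837184000 labelled Hamiltonian cycles.
For each such Hamiltonian cycle H, let X_H = 1 if all 16 edges of H are present in G. Then P[X_H = 1] = p^{16} = (5/8)^{16} = 152587890625/281474976710656.
Summing the indicators: E[X] = Σ_H E[X_H] = 653837184000 · p^{16} = 653837184000 · 152587890625/281474976710656 = 97429332733154296875/274877906944.
Numerically: E[X] ≈ 3.544e+08.

E[X] = 653837184000 · (5/8)^{16} = 97429332733154296875/274877906944 ≈ 3.544e+08.


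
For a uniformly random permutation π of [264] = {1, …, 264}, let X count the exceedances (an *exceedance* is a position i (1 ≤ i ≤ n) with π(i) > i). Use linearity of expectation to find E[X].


Write X = Σ_{i=1}^{264} X_i, where X_i = 1_{π(i) > i}.
For each fixed i, π(i) is uniform over {1, …, 264} (marginal of a uniform permutation), so P[π(i) > i] = (n − i)/n. Summing: Σ_{i=1}^{264} (n − i)/n = (0 + 1 + … + 263)/264 = 264(264 − 1)/(2·264) = (264 − 1)/2.
Hence E[X] = Σ_{i=1}^{264} (264 − i)/264 = 263/2 ≈ 131.500.

E[X] = 263/2 = 131.500.


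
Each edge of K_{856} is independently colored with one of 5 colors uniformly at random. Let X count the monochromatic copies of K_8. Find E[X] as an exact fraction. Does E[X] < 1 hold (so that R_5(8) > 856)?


E[X] = C(856, 8) · 5^{1 − 28} = 6918660634157180775 · 5^{−27} = 6918660634157180775/7450580596923828125.
As a reduced fraction: E[X] = 276746425366287231/298023223876953125 ≈ 0.9286069.
Is E[X] < 1? YES.
Since E[X] < 1, there exists a 5-coloring of K_{856} with no monochromatic K_8; hence R_5(8) > 856.

E[X] = 276746425366287231/298023223876953125 ≈ 0.9286069; E[X] < 1, so R_5(8) > 856.


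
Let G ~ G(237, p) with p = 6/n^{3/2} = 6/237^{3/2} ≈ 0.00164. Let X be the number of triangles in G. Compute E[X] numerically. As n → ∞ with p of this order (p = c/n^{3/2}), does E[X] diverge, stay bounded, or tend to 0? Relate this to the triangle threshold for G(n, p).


Number of potential triangles: C(237, 3) = 2190670.
Each occurs with probability p³ ≈ (0.00164)³ ≈ 4.44720e-09.
By linearity: E[X] = C(237, 3)·p³ ≈ 2190670 · 4.44720e-09 ≈ 0.010.
Since α = 3/2 > 1, p = c/n^{3/2} = o(1/n) is below the triangle threshold p ~ 1/n. Asymptotically E[X] ~ (c³/6)·n^{3(1−α)} = (6³/6)·n^{-1.5} → 0, so by Markov's inequality G has no triangles w.h.p.

E[X] ≈ 0.010; in regime p = Θ(1/n^{3/2}) E[X] tends to 0 (below the triangle threshold p ~ 1/n).


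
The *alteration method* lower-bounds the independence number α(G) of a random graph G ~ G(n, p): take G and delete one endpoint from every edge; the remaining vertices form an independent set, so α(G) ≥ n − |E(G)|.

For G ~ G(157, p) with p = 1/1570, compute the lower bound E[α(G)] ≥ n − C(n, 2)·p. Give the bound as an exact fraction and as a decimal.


E[|E(G)|] = C(157, 2)·p = 12246 · (1/1570) = 39/5.
E[α(G)] ≥ n − E[|E(G)|] = 157 − 39/5 = 746/5.
Numerically: ≈ 149.200.
(This is only a lower bound; the true E[α(G)] may be larger.)

E[α(G)] ≥ 746/5 ≈ 149.200.


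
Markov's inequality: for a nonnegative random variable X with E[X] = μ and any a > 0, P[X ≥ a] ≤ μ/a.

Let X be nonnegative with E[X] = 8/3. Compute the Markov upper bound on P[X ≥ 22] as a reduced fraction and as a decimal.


μ = E[X] = 8/3, a = 22.
Markov: P[X ≥ 22] ≤ μ/a = (8/3)/22 = 4/33.
Numerically: ≈ 0.12121.
(Since a = 22 > μ = 2.66667, the bound 4/33 is < 1 and informative.)

P[X ≥ 22] ≤ 4/33 ≈ 0.12121.


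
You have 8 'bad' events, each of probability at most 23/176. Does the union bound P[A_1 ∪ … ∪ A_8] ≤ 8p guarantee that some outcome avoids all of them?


Union bound: P[∪_{i=1}^{8} A_i] ≤ Σ_i P[A_i] ≤ 8·p = 8·(23/176) = 23/22.
Numerically: 23/22 ≈ 1.0454545.
Is 23/22 < 1? NO.
Since the bound 23/22 is ≥ 1, the union bound is uninformative here; it does NOT by itself certify existence.

8·p = 23/22 ≈ 1.0454545; existence NOT certified by the union bound.


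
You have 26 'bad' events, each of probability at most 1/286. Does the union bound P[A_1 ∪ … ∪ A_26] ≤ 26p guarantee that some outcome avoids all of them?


Union bound: P[∪_{i=1}^{26} A_i] ≤ Σ_i P[A_i] ≤ 26·p = 26·(1/286) = 1/11.
Numerically: 1/11 ≈ 0.0909091.
Is 1/11 < 1? YES.
Since P[∪ A_i] ≤ 1/11 < 1, the complement has P[∩ A_i^c] ≥ 1 − 1/11 = 10/11 > 0, so some outcome avoids every A_i.

26·p = 1/11 ≈ 0.0909091; existence CERTIFIED by the union bound.


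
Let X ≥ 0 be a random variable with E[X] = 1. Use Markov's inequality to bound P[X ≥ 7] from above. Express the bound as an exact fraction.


μ = E[X] = 1, a = 7.
Markov: P[X ≥ 7] ≤ μ/a = (1)/7 = 1/7.
Numerically: ≈ 0.14286.
(Since a = 7 > μ = 1.00000, the bound 1/7 is < 1 and informative.)

P[X ≥ 7] ≤ 1/7 ≈ 0.14286.


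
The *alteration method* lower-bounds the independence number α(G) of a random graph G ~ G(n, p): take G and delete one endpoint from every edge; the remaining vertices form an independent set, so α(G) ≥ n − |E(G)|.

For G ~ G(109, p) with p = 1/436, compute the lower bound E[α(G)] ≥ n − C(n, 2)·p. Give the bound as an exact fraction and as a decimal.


E[|E(G)|] = C(109, 2)·p = 5886 · (1/436) = 27/2.
E[α(G)] ≥ n − E[|E(G)|] = 109 − 27/2 = 191/2.
Numerically: ≈ 95.500.
(This is only a lower bound; the true E[α(G)] may be larger.)

E[α(G)] ≥ 191/2 ≈ 95.500.


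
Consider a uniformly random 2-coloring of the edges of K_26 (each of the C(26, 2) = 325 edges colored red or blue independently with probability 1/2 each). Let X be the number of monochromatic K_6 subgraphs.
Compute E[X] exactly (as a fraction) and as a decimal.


Let X = Σ_S X_S over the C(26, 6) = 230230 subsets S of size 6, where X_S = 1 if the K_6 on S is monochromatic.
For a fixed S, the K_6 on S has C(6, 2) = 15 edges. P[all 15 edges red] = (1/2)^15, and likewise for blue, so P[monochromatic] = 2·(1/2)^15 = 2^{1 − 15} = 1/16384.
By linearity: E[X] = C(26, 6) · 2^{1 − 15} = 230230 · 1/16384 = 115115/8192.
Numerically: E[X] ≈ 14.05212.

E[X] = C(26,6)·2^(1−C(6,2)) = 115115/8192 ≈ 14.05212.


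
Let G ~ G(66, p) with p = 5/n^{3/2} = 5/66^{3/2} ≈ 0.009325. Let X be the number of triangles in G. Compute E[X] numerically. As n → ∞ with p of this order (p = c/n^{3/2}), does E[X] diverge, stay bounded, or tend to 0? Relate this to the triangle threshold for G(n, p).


Number of potential triangles: C(66, 3) = 45760.
Each occurs with probability p³ ≈ (0.009325)³ ≈ 8.108907e-07.
By linearity: E[X] = C(66, 3)·p³ ≈ 45760 · 8.108907e-07 ≈ 0.0371.
Since α = 3/2 > 1, p = c/n^{3/2} = o(1/n) is below the triangle threshold p ~ 1/n. Asymptotically E[X] ~ (c³/6)·n^{3(1−α)} = (5³/6)·n^{-1.5} → 0, so by Markov's inequality G has no triangles w.h.p.

E[X] ≈ 0.0371; in regime p = Θ(1/n^{3/2}) E[X] tends to 0 (below the triangle threshold p ~ 1/n).


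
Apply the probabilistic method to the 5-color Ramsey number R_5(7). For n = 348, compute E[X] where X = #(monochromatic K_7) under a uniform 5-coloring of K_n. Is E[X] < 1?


E[X] = C(348, 7) · 5^{1 − 21} = 115412286408552 · 5^{−20} = 115412286408552/95367431640625.
As a reduced fraction: E[X] = 115412286408552/95367431640625 ≈ 1.2101855.
Is E[X] < 1? NO.
Since E[X] ≥ 1, the first-moment bound is inconclusive at n = 348; it does NOT by itself certify R_5(7) > 348.

E[X] = 115412286408552/95367431640625 ≈ 1.2101855; E[X] ≥ 1; first-moment method inconclusive here.


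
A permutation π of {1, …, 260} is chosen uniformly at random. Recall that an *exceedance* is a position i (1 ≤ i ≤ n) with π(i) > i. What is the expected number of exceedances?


Write X = Σ_{i=1}^{260} X_i, where X_i = 1_{π(i) > i}.
For each fixed i, π(i) is uniform over {1, …, 260} (marginal of a uniform permutation), so P[π(i) > i] = (n − i)/n. Summing: Σ_{i=1}^{260} (n − i)/n = (0 + 1 + … + 259)/260 = 260(260 − 1)/(2·260) = (260 − 1)/2.
Hence E[X] = Σ_{i=1}^{260} (260 − i)/260 = 259/2 ≈ 129.5000.

E[X] = 259/2 = 129.5000.


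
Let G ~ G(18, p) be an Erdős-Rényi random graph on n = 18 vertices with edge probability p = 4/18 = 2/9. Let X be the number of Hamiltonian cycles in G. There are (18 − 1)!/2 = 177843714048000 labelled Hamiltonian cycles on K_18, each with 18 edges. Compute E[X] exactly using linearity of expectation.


K_18 has (18 − 1)!/2 = 177843714048000 labelled Hamiltonian cycles.
For each such Hamiltonian cycle H, let X_H = 1 if all 18 edges of H are present in G. Then P[X_H = 1] = p^{18} = (2/9)^{18} = 262144/150094635296999121.
By linearity of expectation: E[X] = Σ_H E[X_H] = 177843714048000 · p^{18} = 177843714048000 · 262144/150094635296999121 = 63951526166528000/205891132094649.
Numerically: E[X] ≈ 310.61.

E[X] = 177843714048000 · (2/9)^{18} = 63951526166528000/205891132094649 ≈ 310.61.
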